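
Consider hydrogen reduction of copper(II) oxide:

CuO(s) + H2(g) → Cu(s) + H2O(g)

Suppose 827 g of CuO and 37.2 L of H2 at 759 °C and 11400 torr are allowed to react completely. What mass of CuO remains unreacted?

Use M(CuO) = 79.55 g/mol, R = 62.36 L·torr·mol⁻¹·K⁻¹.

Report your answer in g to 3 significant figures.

303 g

n(CuO) = 827 / 79.55 = 10.40 mol
n(H2) = PV/RT = (11400 × 37.2) / (62.36 × 1032.15) = 6.589 mol
For 10.40 mol CuO, stoichiometry requires (1/1) × 10.40 = 10.40 mol H2; 6.589 mol is available, so H2 is limiting.
n(CuO) consumed = (1/1) × 6.589 = 6.589 mol; remaining = 10.40 − 6.589 = 3.811 mol
m(CuO) = 3.811 × 79.55 = 303.2 g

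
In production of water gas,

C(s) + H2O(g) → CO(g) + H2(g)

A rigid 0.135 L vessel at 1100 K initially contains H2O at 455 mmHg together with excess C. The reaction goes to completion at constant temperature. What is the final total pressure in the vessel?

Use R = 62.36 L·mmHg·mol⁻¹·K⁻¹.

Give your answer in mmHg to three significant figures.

Since T and V are fixed, P_final/P_initial = n_final/n_initial = 2/1.
P_final = (2/1) × 455 = 910.0 mmHg

910 mmHg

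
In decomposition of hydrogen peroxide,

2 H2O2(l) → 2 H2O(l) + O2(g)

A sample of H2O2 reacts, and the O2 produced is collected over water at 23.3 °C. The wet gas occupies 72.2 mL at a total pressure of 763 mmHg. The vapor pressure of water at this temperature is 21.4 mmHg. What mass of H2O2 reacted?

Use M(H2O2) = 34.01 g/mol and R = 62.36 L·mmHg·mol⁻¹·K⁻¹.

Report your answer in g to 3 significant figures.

P(O2) = 763 − 21.4 = 741.6 mmHg
n(O2) = PV/RT = (741.6 × 0.07220) / (62.36 × 296.45) = 0.002896 mol
n(H2O2) = (2/1) × 0.002896 = 0.005792 mol
m(H2O2) = 0.005792 × 34.01 = 0.1970 g

0.197 g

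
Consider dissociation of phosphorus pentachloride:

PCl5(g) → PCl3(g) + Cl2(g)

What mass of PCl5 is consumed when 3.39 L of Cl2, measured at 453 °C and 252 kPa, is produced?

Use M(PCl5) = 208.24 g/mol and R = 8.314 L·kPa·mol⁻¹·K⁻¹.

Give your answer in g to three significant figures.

29.5 g

n(Cl2) = PV/RT = (252 × 3.39) / (8.314 × 726.15) = 0.1415 mol
n(PCl5) = (1/1) × 0.1415 = 0.1415 mol
m(PCl5) = 0.1415 × 208.24 = 29.47 g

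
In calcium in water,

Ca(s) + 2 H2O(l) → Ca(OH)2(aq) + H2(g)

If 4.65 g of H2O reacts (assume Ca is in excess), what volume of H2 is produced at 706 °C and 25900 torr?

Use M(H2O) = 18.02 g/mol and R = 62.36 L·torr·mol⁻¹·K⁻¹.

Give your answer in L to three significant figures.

0.304 L

n(H2O) = 4.650 / 18.02 = 0.2580 mol
n(H2) = (1/2) × 0.2580 = 0.1290 mol
V = nRT/P = 0.1290 × 62.36 × 979.15 / 25900 = 0.3041 L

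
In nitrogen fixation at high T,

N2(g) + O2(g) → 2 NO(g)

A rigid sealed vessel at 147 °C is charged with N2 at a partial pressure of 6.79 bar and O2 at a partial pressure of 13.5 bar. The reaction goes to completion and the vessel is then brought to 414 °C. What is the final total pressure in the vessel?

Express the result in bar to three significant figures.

33.2 bar

Because the vessel is rigid and T is held at 147 °C, work the stoichiometry in partial pressures (P_i = n_iRT/V).
P(O2) required for 6.79 bar of N2 = (1/1) × 6.79 = 6.790 bar; available 13.5 bar, so N2 is limiting.
P(O2) remaining = 13.5 − (1/1) × 6.79 = 6.710 bar
P(gaseous products) = (2)/1 × 6.79 = 13.58 bar
P_total at 147 °C = 6.710 + 13.58 = 20.29 bar
Scaling to 414 °C: P = 20.29 × 687.15/420.15 = 33.18 bar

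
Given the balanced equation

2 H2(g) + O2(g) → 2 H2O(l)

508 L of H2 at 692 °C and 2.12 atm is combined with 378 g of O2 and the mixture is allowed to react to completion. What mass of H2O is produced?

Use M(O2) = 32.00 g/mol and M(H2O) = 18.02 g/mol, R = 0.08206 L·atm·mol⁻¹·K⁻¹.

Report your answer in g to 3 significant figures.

245 g

n(H2) = PV/RT = (2.12 × 508) / (0.08206 × 965.15) = 13.60 mol
n(O2) = 378 / 32.00 = 11.81 mol
For 13.60 mol H2, stoichiometry requires (1/2) × 13.60 = 6.800 mol O2; 11.81 mol is available, so H2 is limiting.
n(H2O) = (2/2) × 13.60 = 13.60 mol
m(H2O) = 13.60 × 18.02 = 245.1 g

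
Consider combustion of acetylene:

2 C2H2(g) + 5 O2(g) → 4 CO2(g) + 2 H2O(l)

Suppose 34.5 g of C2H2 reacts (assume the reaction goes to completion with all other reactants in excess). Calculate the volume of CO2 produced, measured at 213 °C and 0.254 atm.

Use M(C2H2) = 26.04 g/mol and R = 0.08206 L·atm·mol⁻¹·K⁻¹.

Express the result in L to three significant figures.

n(C2H2) = 34.50 / 26.04 = 1.325 mol
n(CO2) = (4/2) × 1.325 = 2.650 mol
V = nRT/P = 2.650 × 0.08206 × 486.15 / 0.254 = 416.2 L

416 L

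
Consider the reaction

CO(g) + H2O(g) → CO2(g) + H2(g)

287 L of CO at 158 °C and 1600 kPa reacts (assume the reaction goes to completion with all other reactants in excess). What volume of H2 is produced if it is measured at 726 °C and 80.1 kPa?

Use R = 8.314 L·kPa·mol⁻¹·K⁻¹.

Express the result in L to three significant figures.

n(CO) = PV/RT = (1600 × 287) / (8.314 × 431.15) = 128.1 mol
n(H2) = (1/1) × 128.1 = 128.1 mol
V = nRT/P = 128.1 × 8.314 × 999.15 / 80.1 = 13280 L

13300 L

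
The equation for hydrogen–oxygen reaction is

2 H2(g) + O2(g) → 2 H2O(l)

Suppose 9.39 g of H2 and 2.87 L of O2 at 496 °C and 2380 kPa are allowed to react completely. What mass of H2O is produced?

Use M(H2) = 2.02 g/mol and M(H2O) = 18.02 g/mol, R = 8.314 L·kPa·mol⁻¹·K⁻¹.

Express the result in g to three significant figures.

n(H2) = 9.39 / 2.02 = 4.649 mol
n(O2) = PV/RT = (2380 × 2.87) / (8.314 × 769.15) = 1.068 mol
For 4.649 mol H2, stoichiometry requires (1/2) × 4.649 = 2.325 mol O2; 1.068 mol is available, so O2 is limiting.
n(H2O) = (2/1) × 1.068 = 2.136 mol
m(H2O) = 2.136 × 18.02 = 38.49 g

38.5 g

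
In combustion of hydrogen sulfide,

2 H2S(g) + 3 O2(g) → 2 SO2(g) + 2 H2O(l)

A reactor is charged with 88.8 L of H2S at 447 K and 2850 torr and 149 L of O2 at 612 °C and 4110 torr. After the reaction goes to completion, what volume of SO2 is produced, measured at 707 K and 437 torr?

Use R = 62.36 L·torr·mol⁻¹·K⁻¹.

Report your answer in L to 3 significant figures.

n(H2S) = PV/RT = (2850 × 88.8) / (62.36 × 447) = 9.079 mol
n(O2) = PV/RT = (4110 × 149) / (62.36 × 885.15) = 11.09 mol
For 9.079 mol H2S, stoichiometry requires (3/2) × 9.079 = 13.62 mol O2; 11.09 mol is available, so O2 is limiting.
n(SO2) = (2/3) × 11.09 = 7.393 mol
V(SO2) = nRT/P = 7.393 × 62.36 × 707 / 437 = 745.9 L

746 L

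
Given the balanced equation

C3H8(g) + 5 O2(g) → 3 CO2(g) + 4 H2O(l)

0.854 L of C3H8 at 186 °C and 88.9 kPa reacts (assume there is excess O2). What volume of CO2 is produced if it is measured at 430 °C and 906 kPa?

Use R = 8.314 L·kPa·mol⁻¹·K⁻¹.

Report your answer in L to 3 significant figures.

0.385 L

n(C3H8) = PV/RT = (88.9 × 0.854) / (8.314 × 459.15) = 0.01989 mol
n(CO2) = (3/1) × 0.01989 = 0.05967 mol
V = nRT/P = 0.05967 × 8.314 × 703.15 / 906 = 0.3850 L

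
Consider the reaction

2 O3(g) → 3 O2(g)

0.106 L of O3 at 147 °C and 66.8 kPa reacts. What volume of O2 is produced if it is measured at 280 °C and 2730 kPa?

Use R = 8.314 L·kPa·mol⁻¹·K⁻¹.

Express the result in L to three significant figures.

n(O3) = PV/RT = (66.8 × 0.106) / (8.314 × 420.15) = 0.002027 mol
n(O2) = (3/2) × 0.002027 = 0.003041 mol
V = nRT/P = 0.003041 × 8.314 × 553.15 / 2730 = 0.005123 L

0.00512 L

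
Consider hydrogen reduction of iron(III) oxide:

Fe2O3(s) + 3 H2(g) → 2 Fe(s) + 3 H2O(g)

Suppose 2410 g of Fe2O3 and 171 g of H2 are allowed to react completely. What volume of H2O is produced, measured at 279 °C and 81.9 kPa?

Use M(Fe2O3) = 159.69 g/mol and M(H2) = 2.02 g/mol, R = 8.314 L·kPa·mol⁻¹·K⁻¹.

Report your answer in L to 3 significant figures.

2540 L

n(Fe2O3) = 2410 / 159.69 = 15.09 mol
n(H2) = 171 / 2.02 = 84.65 mol
For 15.09 mol Fe2O3, stoichiometry requires (3/1) × 15.09 = 45.27 mol H2; 84.65 mol is available, so Fe2O3 is limiting.
n(H2O) = (3/1) × 15.09 = 45.27 mol
V(H2O) = nRT/P = 45.27 × 8.314 × 552.15 / 81.9 = 2537 L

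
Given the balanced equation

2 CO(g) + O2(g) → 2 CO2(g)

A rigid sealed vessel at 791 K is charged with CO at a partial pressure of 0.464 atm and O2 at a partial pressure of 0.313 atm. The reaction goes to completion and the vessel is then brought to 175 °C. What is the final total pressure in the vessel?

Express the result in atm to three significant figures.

At constant V, partial pressures at 791 K are proportional to moles, so apply stoichiometry directly to pressures.
P(O2) required for 0.464 atm of CO = (1/2) × 0.464 = 0.2320 atm; available 0.313 atm, so CO is limiting.
P(O2) remaining = 0.313 − (1/2) × 0.464 = 0.08100 atm
P(gaseous products) = (2)/2 × 0.464 = 0.4640 atm
P_total at 791 K = 0.08100 + 0.4640 = 0.5450 atm
Scaling to 175 °C: P = 0.5450 × 448.15/791 = 0.3088 atm

0.309 atm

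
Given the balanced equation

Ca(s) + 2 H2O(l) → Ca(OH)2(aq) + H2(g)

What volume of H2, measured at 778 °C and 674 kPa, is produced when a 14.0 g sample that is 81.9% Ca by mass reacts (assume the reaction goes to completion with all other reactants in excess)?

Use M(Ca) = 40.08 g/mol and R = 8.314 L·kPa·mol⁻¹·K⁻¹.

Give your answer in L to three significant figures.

3.71 L

mass of Ca = 14.0 × 81.9/100 = 11.47 g
n(Ca) = 11.47 / 40.08 = 0.2862 mol
n(H2) = (1/1) × 0.2862 = 0.2862 mol
V = nRT/P = 0.2862 × 8.314 × 1051.15 / 674 = 3.711 L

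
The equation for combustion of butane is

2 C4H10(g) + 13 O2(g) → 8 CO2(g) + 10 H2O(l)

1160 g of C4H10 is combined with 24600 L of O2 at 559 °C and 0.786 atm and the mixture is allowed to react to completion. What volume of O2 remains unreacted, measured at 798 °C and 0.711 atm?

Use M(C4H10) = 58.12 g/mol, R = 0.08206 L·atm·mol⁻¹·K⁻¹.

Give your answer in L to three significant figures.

n(C4H10) = 1160 / 58.12 = 19.96 mol
n(O2) = PV/RT = (0.786 × 24600) / (0.08206 × 832.15) = 283.2 mol
For 19.96 mol C4H10, stoichiometry requires (13/2) × 19.96 = 129.7 mol O2; 283.2 mol is available, so C4H10 is limiting.
n(O2) consumed = (13/2) × 19.96 = 129.7 mol; remaining = 283.2 − 129.7 = 153.5 mol
V(O2) = nRT/P = 153.5 × 0.08206 × 1071.15 / 0.711 = 18980 L

19000 L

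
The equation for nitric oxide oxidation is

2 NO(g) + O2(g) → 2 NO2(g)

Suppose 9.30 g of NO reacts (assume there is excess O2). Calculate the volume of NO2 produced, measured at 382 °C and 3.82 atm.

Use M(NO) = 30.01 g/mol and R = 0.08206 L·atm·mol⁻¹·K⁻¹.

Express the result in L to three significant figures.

4.36 L

n(NO) = 9.300 / 30.01 = 0.3099 mol
n(NO2) = (2/2) × 0.3099 = 0.3099 mol
V = nRT/P = 0.3099 × 0.08206 × 655.15 / 3.82 = 4.361 L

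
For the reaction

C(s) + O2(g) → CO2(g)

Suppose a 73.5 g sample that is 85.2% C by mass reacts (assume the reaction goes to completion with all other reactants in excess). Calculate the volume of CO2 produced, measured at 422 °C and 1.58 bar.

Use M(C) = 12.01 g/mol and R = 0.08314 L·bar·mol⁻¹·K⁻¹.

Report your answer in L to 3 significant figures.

191 L

mass of C = 73.5 × 85.2/100 = 62.62 g
n(C) = 62.62 / 12.01 = 5.214 mol
n(CO2) = (1/1) × 5.214 = 5.214 mol
V = nRT/P = 5.214 × 0.08314 × 695.15 / 1.58 = 190.7 L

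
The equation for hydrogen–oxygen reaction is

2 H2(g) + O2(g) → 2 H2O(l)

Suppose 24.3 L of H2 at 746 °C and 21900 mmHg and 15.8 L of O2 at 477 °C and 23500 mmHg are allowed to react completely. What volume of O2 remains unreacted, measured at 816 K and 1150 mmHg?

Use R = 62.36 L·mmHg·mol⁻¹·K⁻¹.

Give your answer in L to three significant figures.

n(H2) = PV/RT = (21900 × 24.3) / (62.36 × 1019.15) = 8.373 mol
n(O2) = PV/RT = (23500 × 15.8) / (62.36 × 750.15) = 7.937 mol
For 8.373 mol H2, stoichiometry requires (1/2) × 8.373 = 4.186 mol O2; 7.937 mol is available, so H2 is limiting.
n(O2) consumed = (1/2) × 8.373 = 4.186 mol; remaining = 7.937 − 4.186 = 3.751 mol
V(O2) = nRT/P = 3.751 × 62.36 × 816 / 1150 = 166.0 L

166 L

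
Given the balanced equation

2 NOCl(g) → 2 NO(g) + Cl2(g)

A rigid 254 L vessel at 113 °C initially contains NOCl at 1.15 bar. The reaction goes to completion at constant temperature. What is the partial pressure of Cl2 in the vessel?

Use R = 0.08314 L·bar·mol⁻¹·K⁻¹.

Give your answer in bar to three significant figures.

n(NOCl)₀ = PV/RT = (1.15 × 254) / (0.08314 × 386.15) = 9.098 mol
n(Cl2) = (1/2) × 9.098 = 4.549 mol
P(Cl2) = nRT/V = 4.549 × 0.08314 × 386.15 / 254 = 0.5750 bar

0.575 bar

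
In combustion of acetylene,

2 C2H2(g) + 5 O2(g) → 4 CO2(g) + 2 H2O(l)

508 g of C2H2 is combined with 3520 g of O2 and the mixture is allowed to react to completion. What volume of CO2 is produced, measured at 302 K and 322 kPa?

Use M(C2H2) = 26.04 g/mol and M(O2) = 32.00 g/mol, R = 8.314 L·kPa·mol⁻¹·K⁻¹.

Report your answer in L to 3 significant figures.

304 L

n(C2H2) = 508 / 26.04 = 19.51 mol
n(O2) = 3520 / 32.00 = 110.0 mol
For 19.51 mol C2H2, stoichiometry requires (5/2) × 19.51 = 48.78 mol O2; 110.0 mol is available, so C2H2 is limiting.
n(CO2) = (4/2) × 19.51 = 39.02 mol
V(CO2) = nRT/P = 39.02 × 8.314 × 302 / 322 = 304.3 L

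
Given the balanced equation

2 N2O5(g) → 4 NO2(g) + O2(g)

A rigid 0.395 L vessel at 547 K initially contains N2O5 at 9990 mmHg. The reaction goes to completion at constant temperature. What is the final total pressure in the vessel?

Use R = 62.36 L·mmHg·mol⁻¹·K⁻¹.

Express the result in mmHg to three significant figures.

25000 mmHg

Rigid vessel, constant T ⇒ P scales with total gas moles (2 → 5).
P_final = (5/2) × 9990 = 24980 mmHg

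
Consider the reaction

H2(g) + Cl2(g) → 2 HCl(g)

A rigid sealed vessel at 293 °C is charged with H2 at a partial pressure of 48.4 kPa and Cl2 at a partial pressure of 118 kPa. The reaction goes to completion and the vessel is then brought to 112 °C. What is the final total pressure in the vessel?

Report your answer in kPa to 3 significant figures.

113 kPa

With V and T fixed, P_i ∝ n_i, so the mole ratios apply directly to partial pressures at 293 °C.
P(Cl2) required for 48.4 kPa of H2 = (1/1) × 48.4 = 48.40 kPa; available 118 kPa, so H2 is limiting.
P(Cl2) remaining = 118 − (1/1) × 48.4 = 69.60 kPa
P(gaseous products) = (2)/1 × 48.4 = 96.80 kPa
P_total at 293 °C = 69.60 + 96.80 = 166.4 kPa
Scaling to 112 °C: P = 166.4 × 385.15/566.15 = 113.2 kPa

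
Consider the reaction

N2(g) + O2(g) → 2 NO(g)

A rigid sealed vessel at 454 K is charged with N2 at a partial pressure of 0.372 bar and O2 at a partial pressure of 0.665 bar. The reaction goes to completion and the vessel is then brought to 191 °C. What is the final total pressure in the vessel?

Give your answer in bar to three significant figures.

1.06 bar

Because the vessel is rigid and T is held at 454 K, work the stoichiometry in partial pressures (P_i = n_iRT/V).
P(O2) required for 0.372 bar of N2 = (1/1) × 0.372 = 0.3720 bar; available 0.665 bar, so N2 is limiting.
P(O2) remaining = 0.665 − (1/1) × 0.372 = 0.2930 bar
P(gaseous products) = (2)/1 × 0.372 = 0.7440 bar
P_total at 454 K = 0.2930 + 0.7440 = 1.037 bar
Scaling to 191 °C: P = 1.037 × 464.15/454 = 1.060 bar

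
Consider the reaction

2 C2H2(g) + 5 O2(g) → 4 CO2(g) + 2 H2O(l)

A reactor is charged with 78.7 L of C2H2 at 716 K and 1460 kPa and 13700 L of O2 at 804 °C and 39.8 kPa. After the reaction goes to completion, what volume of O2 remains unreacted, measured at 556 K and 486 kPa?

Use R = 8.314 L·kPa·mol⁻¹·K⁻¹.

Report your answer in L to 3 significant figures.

n(C2H2) = PV/RT = (1460 × 78.7) / (8.314 × 716) = 19.30 mol
n(O2) = PV/RT = (39.8 × 13700) / (8.314 × 1077.15) = 60.89 mol
For 19.30 mol C2H2, stoichiometry requires (5/2) × 19.30 = 48.25 mol O2; 60.89 mol is available, so C2H2 is limiting.
n(O2) consumed = (5/2) × 19.30 = 48.25 mol; remaining = 60.89 − 48.25 = 12.64 mol
V(O2) = nRT/P = 12.64 × 8.314 × 556 / 486 = 120.2 L

120 L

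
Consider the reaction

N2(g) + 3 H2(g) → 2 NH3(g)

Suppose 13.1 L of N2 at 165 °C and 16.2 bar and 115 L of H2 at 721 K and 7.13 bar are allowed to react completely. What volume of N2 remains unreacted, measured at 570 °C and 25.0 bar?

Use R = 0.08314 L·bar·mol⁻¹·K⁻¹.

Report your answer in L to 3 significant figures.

3.55 L

n(N2) = PV/RT = (16.2 × 13.1) / (0.08314 × 438.15) = 5.826 mol
n(H2) = PV/RT = (7.13 × 115) / (0.08314 × 721) = 13.68 mol
For 5.826 mol N2, stoichiometry requires (3/1) × 5.826 = 17.48 mol H2; 13.68 mol is available, so H2 is limiting.
n(N2) consumed = (1/3) × 13.68 = 4.560 mol; remaining = 5.826 − 4.560 = 1.266 mol
V(N2) = nRT/P = 1.266 × 0.08314 × 843.15 / 25.0 = 3.550 L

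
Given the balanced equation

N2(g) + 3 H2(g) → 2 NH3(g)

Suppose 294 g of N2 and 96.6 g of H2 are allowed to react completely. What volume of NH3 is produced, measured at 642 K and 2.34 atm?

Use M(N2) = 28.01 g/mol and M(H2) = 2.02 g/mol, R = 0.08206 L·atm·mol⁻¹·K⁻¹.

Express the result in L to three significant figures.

473 L

n(N2) = 294 / 28.01 = 10.50 mol
n(H2) = 96.6 / 2.02 = 47.82 mol
For 10.50 mol N2, stoichiometry requires (3/1) × 10.50 = 31.50 mol H2; 47.82 mol is available, so N2 is limiting.
n(NH3) = (2/1) × 10.50 = 21.00 mol
V(NH3) = nRT/P = 21.00 × 0.08206 × 642 / 2.34 = 472.8 L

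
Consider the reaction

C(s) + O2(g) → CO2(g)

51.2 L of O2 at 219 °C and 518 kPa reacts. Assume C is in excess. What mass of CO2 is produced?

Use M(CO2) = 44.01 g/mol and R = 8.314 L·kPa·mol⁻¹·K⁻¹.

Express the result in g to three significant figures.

285 g

n(O2) = PV/RT = (518 × 51.2) / (8.314 × 492.15) = 6.482 mol
n(CO2) = (1/1) × 6.482 = 6.482 mol
m(CO2) = 6.482 × 44.01 = 285.3 g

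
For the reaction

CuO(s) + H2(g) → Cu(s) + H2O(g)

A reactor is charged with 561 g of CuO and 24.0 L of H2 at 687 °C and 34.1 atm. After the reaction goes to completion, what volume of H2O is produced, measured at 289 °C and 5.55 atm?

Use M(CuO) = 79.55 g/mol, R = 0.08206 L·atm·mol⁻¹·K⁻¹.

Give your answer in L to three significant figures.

58.6 L

n(CuO) = 561 / 79.55 = 7.052 mol
n(H2) = PV/RT = (34.1 × 24.0) / (0.08206 × 960.15) = 10.39 mol
For 7.052 mol CuO, stoichiometry requires (1/1) × 7.052 = 7.052 mol H2; 10.39 mol is available, so CuO is limiting.
n(H2O) = (1/1) × 7.052 = 7.052 mol
V(H2O) = nRT/P = 7.052 × 0.08206 × 562.15 / 5.55 = 58.61 L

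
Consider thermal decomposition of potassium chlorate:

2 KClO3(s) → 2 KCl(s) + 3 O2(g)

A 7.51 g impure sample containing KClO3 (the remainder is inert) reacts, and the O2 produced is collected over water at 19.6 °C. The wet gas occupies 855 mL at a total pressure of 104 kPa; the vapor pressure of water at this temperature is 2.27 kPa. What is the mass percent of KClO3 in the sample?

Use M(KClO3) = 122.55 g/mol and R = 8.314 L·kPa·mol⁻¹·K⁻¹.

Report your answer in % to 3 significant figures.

38.9 %

P(O2) = 104 − 2.27 = 101.7 kPa
n(O2) = PV/RT = (101.7 × 0.8550) / (8.314 × 292.75) = 0.03573 mol
n(KClO3) = (2/3) × 0.03573 = 0.02382 mol
m(KClO3) = 0.02382 × 122.55 = 2.919 g
%KClO3 = 2.919 / 7.51 × 100 = 38.87%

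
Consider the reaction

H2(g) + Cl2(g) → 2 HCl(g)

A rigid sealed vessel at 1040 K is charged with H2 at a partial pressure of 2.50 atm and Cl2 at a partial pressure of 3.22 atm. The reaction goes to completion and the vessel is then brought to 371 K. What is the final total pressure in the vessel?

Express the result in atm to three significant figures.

2.04 atm

With V and T fixed, P_i ∝ n_i, so the mole ratios apply directly to partial pressures at 1040 K.
P(Cl2) required for 2.50 atm of H2 = (1/1) × 2.50 = 2.500 atm; available 3.22 atm, so H2 is limiting.
P(Cl2) remaining = 3.22 − (1/1) × 2.50 = 0.7200 atm
P(gaseous products) = (2)/1 × 2.50 = 5.000 atm
P_total at 1040 K = 0.7200 + 5.000 = 5.720 atm
Scaling to 371 K: P = 5.720 × 371/1040 = 2.040 atm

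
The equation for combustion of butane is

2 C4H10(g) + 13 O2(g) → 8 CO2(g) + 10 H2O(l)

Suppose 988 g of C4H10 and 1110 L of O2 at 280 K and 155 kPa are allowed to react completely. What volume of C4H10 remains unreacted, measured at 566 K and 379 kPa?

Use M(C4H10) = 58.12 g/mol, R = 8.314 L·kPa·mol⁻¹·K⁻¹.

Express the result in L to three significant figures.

69.9 L

n(C4H10) = 988 / 58.12 = 17.00 mol
n(O2) = PV/RT = (155 × 1110) / (8.314 × 280) = 73.91 mol
For 17.00 mol C4H10, stoichiometry requires (13/2) × 17.00 = 110.5 mol O2; 73.91 mol is available, so O2 is limiting.
n(C4H10) consumed = (2/13) × 73.91 = 11.37 mol; remaining = 17.00 − 11.37 = 5.630 mol
V(C4H10) = nRT/P = 5.630 × 8.314 × 566 / 379 = 69.90 L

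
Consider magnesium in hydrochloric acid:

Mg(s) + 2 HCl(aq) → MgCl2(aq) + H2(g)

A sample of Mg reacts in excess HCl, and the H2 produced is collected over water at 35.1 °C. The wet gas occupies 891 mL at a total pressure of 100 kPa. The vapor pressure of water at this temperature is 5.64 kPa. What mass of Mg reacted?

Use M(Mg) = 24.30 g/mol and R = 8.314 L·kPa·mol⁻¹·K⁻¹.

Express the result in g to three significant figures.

P(H2) = 100 − 5.64 = 94.36 kPa
n(H2) = PV/RT = (94.36 × 0.8910) / (8.314 × 308.25) = 0.03281 mol
n(Mg) = (1/1) × 0.03281 = 0.03281 mol
m(Mg) = 0.03281 × 24.30 = 0.7973 g

0.797 g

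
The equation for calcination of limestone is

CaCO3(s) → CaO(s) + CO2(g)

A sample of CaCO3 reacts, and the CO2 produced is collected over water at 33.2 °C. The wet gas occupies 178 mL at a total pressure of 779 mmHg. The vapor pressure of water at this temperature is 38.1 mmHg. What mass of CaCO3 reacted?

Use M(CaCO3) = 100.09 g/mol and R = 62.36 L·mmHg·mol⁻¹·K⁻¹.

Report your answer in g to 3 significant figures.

P(CO2) = 779 − 38.1 = 740.9 mmHg
n(CO2) = PV/RT = (740.9 × 0.1780) / (62.36 × 306.35) = 0.006903 mol
n(CaCO3) = (1/1) × 0.006903 = 0.006903 mol
m(CaCO3) = 0.006903 × 100.09 = 0.6909 g

0.691 g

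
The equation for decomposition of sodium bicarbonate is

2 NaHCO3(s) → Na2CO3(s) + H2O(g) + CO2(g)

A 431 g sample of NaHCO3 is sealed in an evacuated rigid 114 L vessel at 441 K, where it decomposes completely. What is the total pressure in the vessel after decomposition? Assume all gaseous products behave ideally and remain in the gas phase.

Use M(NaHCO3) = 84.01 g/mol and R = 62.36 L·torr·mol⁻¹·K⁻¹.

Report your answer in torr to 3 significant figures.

1240 torr

n(NaHCO3) = 431 / 84.01 = 5.130 mol
n(gas produced) = (2/2) × 5.130 = 5.130 mol
P = nRT/V = 5.130 × 62.36 × 441 / 114 = 1238 torr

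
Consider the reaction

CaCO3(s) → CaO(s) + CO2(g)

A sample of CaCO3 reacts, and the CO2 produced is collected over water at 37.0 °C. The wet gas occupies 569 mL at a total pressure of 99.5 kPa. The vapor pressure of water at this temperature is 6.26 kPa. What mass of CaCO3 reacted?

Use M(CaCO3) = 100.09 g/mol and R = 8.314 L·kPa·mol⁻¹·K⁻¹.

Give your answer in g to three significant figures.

P(CO2) = 99.5 − 6.26 = 93.24 kPa
n(CO2) = PV/RT = (93.24 × 0.5690) / (8.314 × 310.15) = 0.02057 mol
n(CaCO3) = (1/1) × 0.02057 = 0.02057 mol
m(CaCO3) = 0.02057 × 100.09 = 2.059 g

2.06 g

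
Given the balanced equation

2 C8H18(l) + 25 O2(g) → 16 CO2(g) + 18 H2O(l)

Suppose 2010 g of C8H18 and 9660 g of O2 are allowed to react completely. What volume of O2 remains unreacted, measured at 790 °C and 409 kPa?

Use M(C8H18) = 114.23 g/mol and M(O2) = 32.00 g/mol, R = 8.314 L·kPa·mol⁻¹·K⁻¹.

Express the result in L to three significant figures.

1770 L

n(C8H18) = 2010 / 114.23 = 17.60 mol
n(O2) = 9660 / 32.00 = 301.9 mol
For 17.60 mol C8H18, stoichiometry requires (25/2) × 17.60 = 220.0 mol O2; 301.9 mol is available, so C8H18 is limiting.
n(O2) consumed = (25/2) × 17.60 = 220.0 mol; remaining = 301.9 − 220.0 = 81.90 mol
V(O2) = nRT/P = 81.90 × 8.314 × 1063.15 / 409 = 1770 L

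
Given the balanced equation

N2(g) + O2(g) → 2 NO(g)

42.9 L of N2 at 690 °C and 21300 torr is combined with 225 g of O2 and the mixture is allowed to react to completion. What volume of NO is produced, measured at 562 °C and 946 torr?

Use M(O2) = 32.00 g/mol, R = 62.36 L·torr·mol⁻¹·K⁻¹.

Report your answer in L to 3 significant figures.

n(N2) = PV/RT = (21300 × 42.9) / (62.36 × 963.15) = 15.21 mol
n(O2) = 225 / 32.00 = 7.031 mol
For 15.21 mol N2, stoichiometry requires (1/1) × 15.21 = 15.21 mol O2; 7.031 mol is available, so O2 is limiting.
n(NO) = (2/1) × 7.031 = 14.06 mol
V(NO) = nRT/P = 14.06 × 62.36 × 835.15 / 946 = 774.0 L

774 L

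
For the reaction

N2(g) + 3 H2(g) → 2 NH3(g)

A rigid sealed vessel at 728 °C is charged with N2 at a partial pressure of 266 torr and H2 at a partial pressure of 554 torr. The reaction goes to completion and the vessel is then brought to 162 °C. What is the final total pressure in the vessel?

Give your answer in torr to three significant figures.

At constant V, partial pressures at 728 °C are proportional to moles, so apply stoichiometry directly to pressures.
P(H2) required for 266 torr of N2 = (3/1) × 266 = 798.0 torr; available 554 torr, so H2 is limiting.
P(N2) remaining = 266 − (1/3) × 554 = 81.33 torr
P(gaseous products) = (2)/3 × 554 = 369.3 torr
P_total at 728 °C = 81.33 + 369.3 = 450.6 torr
Scaling to 162 °C: P = 450.6 × 435.15/1001.15 = 195.9 torr

196 torr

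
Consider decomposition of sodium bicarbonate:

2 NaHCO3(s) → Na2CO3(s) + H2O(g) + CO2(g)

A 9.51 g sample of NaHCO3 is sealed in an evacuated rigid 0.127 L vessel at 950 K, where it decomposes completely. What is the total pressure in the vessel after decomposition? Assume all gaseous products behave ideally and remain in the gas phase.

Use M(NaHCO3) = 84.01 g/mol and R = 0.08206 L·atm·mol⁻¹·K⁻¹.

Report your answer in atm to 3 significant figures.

69.5 atm

n(NaHCO3) = 9.51 / 84.01 = 0.1132 mol
n(gas produced) = (2/2) × 0.1132 = 0.1132 mol
P = nRT/V = 0.1132 × 0.08206 × 950 / 0.127 = 69.49 atm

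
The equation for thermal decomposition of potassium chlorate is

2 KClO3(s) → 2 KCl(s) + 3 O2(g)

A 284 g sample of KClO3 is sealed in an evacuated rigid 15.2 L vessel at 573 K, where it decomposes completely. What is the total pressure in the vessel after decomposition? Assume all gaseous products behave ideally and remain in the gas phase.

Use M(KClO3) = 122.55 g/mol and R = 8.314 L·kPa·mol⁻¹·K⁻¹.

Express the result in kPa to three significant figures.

1090 kPa

n(KClO3) = 284 / 122.55 = 2.317 mol
n(gas produced) = (3/2) × 2.317 = 3.476 mol
P = nRT/V = 3.476 × 8.314 × 573 / 15.2 = 1089 kPa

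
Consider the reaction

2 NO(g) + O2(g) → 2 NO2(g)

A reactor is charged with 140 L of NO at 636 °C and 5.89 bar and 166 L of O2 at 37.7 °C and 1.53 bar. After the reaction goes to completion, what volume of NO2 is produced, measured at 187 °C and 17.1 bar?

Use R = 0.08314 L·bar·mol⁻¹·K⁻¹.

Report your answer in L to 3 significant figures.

24.4 L

n(NO) = PV/RT = (5.89 × 140) / (0.08314 × 909.15) = 10.91 mol
n(O2) = PV/RT = (1.53 × 166) / (0.08314 × 310.85) = 9.827 mol
For 10.91 mol NO, stoichiometry requires (1/2) × 10.91 = 5.455 mol O2; 9.827 mol is available, so NO is limiting.
n(NO2) = (2/2) × 10.91 = 10.91 mol
V(NO2) = nRT/P = 10.91 × 0.08314 × 460.15 / 17.1 = 24.41 L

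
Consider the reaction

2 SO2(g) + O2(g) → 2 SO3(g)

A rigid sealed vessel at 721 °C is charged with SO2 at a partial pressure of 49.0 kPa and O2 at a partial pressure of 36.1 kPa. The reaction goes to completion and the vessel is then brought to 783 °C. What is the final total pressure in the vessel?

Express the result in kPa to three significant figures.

At constant V, partial pressures at 721 °C are proportional to moles, so apply stoichiometry directly to pressures.
P(O2) required for 49.0 kPa of SO2 = (1/2) × 49.0 = 24.50 kPa; available 36.1 kPa, so SO2 is limiting.
P(O2) remaining = 36.1 − (1/2) × 49.0 = 11.60 kPa
P(gaseous products) = (2)/2 × 49.0 = 49.00 kPa
P_total at 721 °C = 11.60 + 49.00 = 60.60 kPa
Scaling to 783 °C: P = 60.60 × 1056.15/994.15 = 64.38 kPa

64.4 kPa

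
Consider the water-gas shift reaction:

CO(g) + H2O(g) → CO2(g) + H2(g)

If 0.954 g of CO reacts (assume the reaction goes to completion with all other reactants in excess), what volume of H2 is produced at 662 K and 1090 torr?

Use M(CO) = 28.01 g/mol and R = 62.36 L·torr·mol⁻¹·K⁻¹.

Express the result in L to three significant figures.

n(CO) = 0.9540 / 28.01 = 0.03406 mol
n(H2) = (1/1) × 0.03406 = 0.03406 mol
V = nRT/P = 0.03406 × 62.36 × 662 / 1090 = 1.290 L

1.29 L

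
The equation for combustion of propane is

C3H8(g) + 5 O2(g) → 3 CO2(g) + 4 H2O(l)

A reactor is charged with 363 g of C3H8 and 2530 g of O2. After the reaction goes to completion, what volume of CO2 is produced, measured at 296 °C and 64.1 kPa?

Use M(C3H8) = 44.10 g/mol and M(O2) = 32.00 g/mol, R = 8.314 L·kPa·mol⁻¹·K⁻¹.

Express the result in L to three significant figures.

n(C3H8) = 363 / 44.10 = 8.231 mol
n(O2) = 2530 / 32.00 = 79.06 mol
For 8.231 mol C3H8, stoichiometry requires (5/1) × 8.231 = 41.16 mol O2; 79.06 mol is available, so C3H8 is limiting.
n(CO2) = (3/1) × 8.231 = 24.69 mol
V(CO2) = nRT/P = 24.69 × 8.314 × 569.15 / 64.1 = 1823 L

1820 L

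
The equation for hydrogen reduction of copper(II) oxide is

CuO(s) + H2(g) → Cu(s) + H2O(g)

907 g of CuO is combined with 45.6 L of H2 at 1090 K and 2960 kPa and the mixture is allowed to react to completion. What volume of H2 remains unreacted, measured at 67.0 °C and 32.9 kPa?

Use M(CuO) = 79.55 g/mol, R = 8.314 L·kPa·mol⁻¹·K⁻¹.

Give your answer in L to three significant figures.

n(CuO) = 907 / 79.55 = 11.40 mol
n(H2) = PV/RT = (2960 × 45.6) / (8.314 × 1090) = 14.89 mol
For 11.40 mol CuO, stoichiometry requires (1/1) × 11.40 = 11.40 mol H2; 14.89 mol is available, so CuO is limiting.
n(H2) consumed = (1/1) × 11.40 = 11.40 mol; remaining = 14.89 − 11.40 = 3.490 mol
V(H2) = nRT/P = 3.490 × 8.314 × 340.15 / 32.9 = 300.0 L

300 L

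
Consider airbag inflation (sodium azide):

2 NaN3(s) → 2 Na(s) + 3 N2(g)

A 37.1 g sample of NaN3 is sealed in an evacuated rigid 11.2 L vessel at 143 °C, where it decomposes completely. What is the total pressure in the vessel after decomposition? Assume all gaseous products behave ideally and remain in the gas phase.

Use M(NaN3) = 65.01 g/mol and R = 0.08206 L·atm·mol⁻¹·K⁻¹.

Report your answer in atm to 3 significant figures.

n(NaN3) = 37.1 / 65.01 = 0.5707 mol
n(gas produced) = (3/2) × 0.5707 = 0.8560 mol
P = nRT/V = 0.8560 × 0.08206 × 416.15 / 11.2 = 2.610 atm

2.61 atm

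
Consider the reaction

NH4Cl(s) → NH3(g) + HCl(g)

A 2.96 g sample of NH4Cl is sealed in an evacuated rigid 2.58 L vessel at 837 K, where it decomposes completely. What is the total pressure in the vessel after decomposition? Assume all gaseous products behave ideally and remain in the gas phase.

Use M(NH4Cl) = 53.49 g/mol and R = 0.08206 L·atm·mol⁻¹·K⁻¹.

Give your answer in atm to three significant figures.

2.95 atm

n(NH4Cl) = 2.96 / 53.49 = 0.05534 mol
n(gas produced) = (2/1) × 0.05534 = 0.1107 mol
P = nRT/V = 0.1107 × 0.08206 × 837 / 2.58 = 2.947 atm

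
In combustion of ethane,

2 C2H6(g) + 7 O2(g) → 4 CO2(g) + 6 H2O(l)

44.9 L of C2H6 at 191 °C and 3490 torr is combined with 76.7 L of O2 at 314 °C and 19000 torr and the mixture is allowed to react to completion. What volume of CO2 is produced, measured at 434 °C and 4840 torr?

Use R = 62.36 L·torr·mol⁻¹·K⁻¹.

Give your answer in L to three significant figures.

n(C2H6) = PV/RT = (3490 × 44.9) / (62.36 × 464.15) = 5.414 mol
n(O2) = PV/RT = (19000 × 76.7) / (62.36 × 587.15) = 39.80 mol
For 5.414 mol C2H6, stoichiometry requires (7/2) × 5.414 = 18.95 mol O2; 39.80 mol is available, so C2H6 is limiting.
n(CO2) = (4/2) × 5.414 = 10.83 mol
V(CO2) = nRT/P = 10.83 × 62.36 × 707.15 / 4840 = 98.67 L

98.7 L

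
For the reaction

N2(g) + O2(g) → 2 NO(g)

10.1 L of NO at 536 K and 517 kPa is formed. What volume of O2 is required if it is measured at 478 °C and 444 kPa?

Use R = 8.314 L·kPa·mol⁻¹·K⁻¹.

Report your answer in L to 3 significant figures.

n(NO) = PV/RT = (517 × 10.1) / (8.314 × 536) = 1.172 mol
n(O2) = (1/2) × 1.172 = 0.5860 mol
V = nRT/P = 0.5860 × 8.314 × 751.15 / 444 = 8.242 L

8.24 L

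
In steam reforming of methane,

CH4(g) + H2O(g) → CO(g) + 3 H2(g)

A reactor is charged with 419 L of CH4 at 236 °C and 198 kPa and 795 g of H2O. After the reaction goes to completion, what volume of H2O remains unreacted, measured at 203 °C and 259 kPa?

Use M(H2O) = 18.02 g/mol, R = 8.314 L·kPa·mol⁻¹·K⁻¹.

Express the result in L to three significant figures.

375 L

n(CH4) = PV/RT = (198 × 419) / (8.314 × 509.15) = 19.60 mol
n(H2O) = 795 / 18.02 = 44.12 mol
For 19.60 mol CH4, stoichiometry requires (1/1) × 19.60 = 19.60 mol H2O; 44.12 mol is available, so CH4 is limiting.
n(H2O) consumed = (1/1) × 19.60 = 19.60 mol; remaining = 44.12 − 19.60 = 24.52 mol
V(H2O) = nRT/P = 24.52 × 8.314 × 476.15 / 259 = 374.8 L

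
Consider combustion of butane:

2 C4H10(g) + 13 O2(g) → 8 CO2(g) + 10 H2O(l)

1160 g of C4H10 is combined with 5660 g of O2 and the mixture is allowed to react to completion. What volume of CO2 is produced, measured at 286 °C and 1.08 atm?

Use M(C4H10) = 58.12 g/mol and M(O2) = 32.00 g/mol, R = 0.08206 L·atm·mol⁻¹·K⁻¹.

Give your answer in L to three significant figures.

n(C4H10) = 1160 / 58.12 = 19.96 mol
n(O2) = 5660 / 32.00 = 176.9 mol
For 19.96 mol C4H10, stoichiometry requires (13/2) × 19.96 = 129.7 mol O2; 176.9 mol is available, so C4H10 is limiting.
n(CO2) = (8/2) × 19.96 = 79.84 mol
V(CO2) = nRT/P = 79.84 × 0.08206 × 559.15 / 1.08 = 3392 L

3390 L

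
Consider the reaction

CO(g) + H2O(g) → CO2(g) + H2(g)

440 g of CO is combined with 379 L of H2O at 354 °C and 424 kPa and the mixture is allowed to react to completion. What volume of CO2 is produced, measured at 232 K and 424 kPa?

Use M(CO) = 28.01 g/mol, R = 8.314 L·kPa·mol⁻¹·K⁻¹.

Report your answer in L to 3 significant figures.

71.5 L

n(CO) = 440 / 28.01 = 15.71 mol
n(H2O) = PV/RT = (424 × 379) / (8.314 × 627.15) = 30.82 mol
For 15.71 mol CO, stoichiometry requires (1/1) × 15.71 = 15.71 mol H2O; 30.82 mol is available, so CO is limiting.
n(CO2) = (1/1) × 15.71 = 15.71 mol
V(CO2) = nRT/P = 15.71 × 8.314 × 232 / 424 = 71.47 L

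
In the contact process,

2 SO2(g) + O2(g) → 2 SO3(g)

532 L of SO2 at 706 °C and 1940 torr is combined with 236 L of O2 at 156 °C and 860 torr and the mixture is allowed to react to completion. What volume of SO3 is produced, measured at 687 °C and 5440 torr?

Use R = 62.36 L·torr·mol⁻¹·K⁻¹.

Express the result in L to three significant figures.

n(SO2) = PV/RT = (1940 × 532) / (62.36 × 979.15) = 16.90 mol
n(O2) = PV/RT = (860 × 236) / (62.36 × 429.15) = 7.584 mol
For 16.90 mol SO2, stoichiometry requires (1/2) × 16.90 = 8.450 mol O2; 7.584 mol is available, so O2 is limiting.
n(SO3) = (2/1) × 7.584 = 15.17 mol
V(SO3) = nRT/P = 15.17 × 62.36 × 960.15 / 5440 = 167.0 L

167 L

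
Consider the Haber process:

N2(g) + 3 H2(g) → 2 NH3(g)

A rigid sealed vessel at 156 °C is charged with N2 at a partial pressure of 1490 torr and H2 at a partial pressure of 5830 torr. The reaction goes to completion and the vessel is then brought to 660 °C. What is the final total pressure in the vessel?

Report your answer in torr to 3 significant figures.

9440 torr

With V and T fixed, P_i ∝ n_i, so the mole ratios apply directly to partial pressures at 156 °C.
P(H2) required for 1490 torr of N2 = (3/1) × 1490 = 4470 torr; available 5830 torr, so N2 is limiting.
P(H2) remaining = 5830 − (3/1) × 1490 = 1360 torr
P(gaseous products) = (2)/1 × 1490 = 2980 torr
P_total at 156 °C = 1360 + 2980 = 4340 torr
Scaling to 660 °C: P = 4340 × 933.15/429.15 = 9437 torr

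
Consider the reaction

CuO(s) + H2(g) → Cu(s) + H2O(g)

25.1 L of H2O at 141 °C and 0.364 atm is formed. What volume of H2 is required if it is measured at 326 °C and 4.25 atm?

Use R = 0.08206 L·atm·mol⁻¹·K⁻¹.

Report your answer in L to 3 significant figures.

n(H2O) = PV/RT = (0.364 × 25.1) / (0.08206 × 414.15) = 0.2688 mol
n(H2) = (1/1) × 0.2688 = 0.2688 mol
V = nRT/P = 0.2688 × 0.08206 × 599.15 / 4.25 = 3.110 L

3.11 L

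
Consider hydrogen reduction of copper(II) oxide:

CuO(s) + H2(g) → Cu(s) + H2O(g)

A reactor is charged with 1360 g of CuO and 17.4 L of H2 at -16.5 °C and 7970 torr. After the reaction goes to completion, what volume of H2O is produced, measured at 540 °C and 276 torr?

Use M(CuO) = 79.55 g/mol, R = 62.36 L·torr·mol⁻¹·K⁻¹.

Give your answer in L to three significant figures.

n(CuO) = 1360 / 79.55 = 17.10 mol
n(H2) = PV/RT = (7970 × 17.4) / (62.36 × 256.65) = 8.665 mol
For 17.10 mol CuO, stoichiometry requires (1/1) × 17.10 = 17.10 mol H2; 8.665 mol is available, so H2 is limiting.
n(H2O) = (1/1) × 8.665 = 8.665 mol
V(H2O) = nRT/P = 8.665 × 62.36 × 813.15 / 276 = 1592 L

1590 L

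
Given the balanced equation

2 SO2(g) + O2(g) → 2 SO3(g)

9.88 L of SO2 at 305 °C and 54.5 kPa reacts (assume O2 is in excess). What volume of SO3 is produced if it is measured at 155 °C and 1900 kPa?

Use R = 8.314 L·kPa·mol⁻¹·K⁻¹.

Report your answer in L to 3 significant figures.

0.210 L

n(SO2) = PV/RT = (54.5 × 9.88) / (8.314 × 578.15) = 0.1120 mol
n(SO3) = (2/2) × 0.1120 = 0.1120 mol
V = nRT/P = 0.1120 × 8.314 × 428.15 / 1900 = 0.2098 L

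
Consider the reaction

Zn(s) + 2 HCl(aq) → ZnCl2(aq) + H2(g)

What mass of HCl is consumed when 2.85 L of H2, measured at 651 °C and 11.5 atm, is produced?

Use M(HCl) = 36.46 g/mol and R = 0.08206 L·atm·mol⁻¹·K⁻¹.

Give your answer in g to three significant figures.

n(H2) = PV/RT = (11.5 × 2.85) / (0.08206 × 924.15) = 0.4322 mol
n(HCl) = (2/1) × 0.4322 = 0.8644 mol
m(HCl) = 0.8644 × 36.46 = 31.52 g

31.5 g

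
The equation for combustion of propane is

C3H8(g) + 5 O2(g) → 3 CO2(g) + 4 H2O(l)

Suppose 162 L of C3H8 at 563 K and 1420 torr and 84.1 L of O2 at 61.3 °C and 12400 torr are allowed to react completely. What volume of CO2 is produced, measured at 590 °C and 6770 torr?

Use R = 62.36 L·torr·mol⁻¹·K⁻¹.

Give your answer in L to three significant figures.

156 L

n(C3H8) = PV/RT = (1420 × 162) / (62.36 × 563) = 6.552 mol
n(O2) = PV/RT = (12400 × 84.1) / (62.36 × 334.45) = 50.00 mol
For 6.552 mol C3H8, stoichiometry requires (5/1) × 6.552 = 32.76 mol O2; 50.00 mol is available, so C3H8 is limiting.
n(CO2) = (3/1) × 6.552 = 19.66 mol
V(CO2) = nRT/P = 19.66 × 62.36 × 863.15 / 6770 = 156.3 L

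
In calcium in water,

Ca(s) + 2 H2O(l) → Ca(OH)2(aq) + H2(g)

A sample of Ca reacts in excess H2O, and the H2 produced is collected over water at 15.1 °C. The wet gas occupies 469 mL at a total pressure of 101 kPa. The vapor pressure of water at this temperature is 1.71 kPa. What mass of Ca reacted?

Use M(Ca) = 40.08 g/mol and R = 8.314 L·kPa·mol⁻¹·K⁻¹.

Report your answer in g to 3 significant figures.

P(H2) = 101 − 1.71 = 99.29 kPa
n(H2) = PV/RT = (99.29 × 0.4690) / (8.314 × 288.25) = 0.01943 mol
n(Ca) = (1/1) × 0.01943 = 0.01943 mol
m(Ca) = 0.01943 × 40.08 = 0.7788 g

0.779 g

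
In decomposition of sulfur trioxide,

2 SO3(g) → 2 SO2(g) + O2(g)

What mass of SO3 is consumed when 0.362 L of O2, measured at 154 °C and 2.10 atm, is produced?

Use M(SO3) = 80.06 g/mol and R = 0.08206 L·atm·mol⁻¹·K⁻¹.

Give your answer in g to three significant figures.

3.47 g

n(O2) = PV/RT = (2.10 × 0.362) / (0.08206 × 427.15) = 0.02169 mol
n(SO3) = (2/1) × 0.02169 = 0.04338 mol
m(SO3) = 0.04338 × 80.06 = 3.473 g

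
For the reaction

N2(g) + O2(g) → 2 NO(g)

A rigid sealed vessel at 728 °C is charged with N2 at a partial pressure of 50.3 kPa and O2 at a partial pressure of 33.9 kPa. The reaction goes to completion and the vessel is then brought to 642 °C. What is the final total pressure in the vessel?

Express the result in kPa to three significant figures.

77.0 kPa

Because the vessel is rigid and T is held at 728 °C, work the stoichiometry in partial pressures (P_i = n_iRT/V).
P(O2) required for 50.3 kPa of N2 = (1/1) × 50.3 = 50.30 kPa; available 33.9 kPa, so O2 is limiting.
P(N2) remaining = 50.3 − (1/1) × 33.9 = 16.40 kPa
P(gaseous products) = (2)/1 × 33.9 = 67.80 kPa
P_total at 728 °C = 16.40 + 67.80 = 84.20 kPa
Scaling to 642 °C: P = 84.20 × 915.15/1001.15 = 76.97 kPa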